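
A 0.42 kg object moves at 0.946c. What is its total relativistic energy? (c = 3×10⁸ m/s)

γ = 1/√(1 - 0.946²) = 3.085
mc² = 0.42 × (3×10⁸)² = 3.780×10¹⁶ J
E = γmc² = 3.085 × 3.780×10¹⁶ = 1.166×10¹⁷ J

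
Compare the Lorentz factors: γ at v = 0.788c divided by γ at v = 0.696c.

γ₁ = 1/√(1 - 0.788²) = 1.624
γ₂ = 1/√(1 - 0.696²) = 1.393
γ₁/γ₂ = 1.624/1.393 = 1.166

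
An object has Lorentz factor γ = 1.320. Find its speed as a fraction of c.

From γ = 1/√(1 - v²/c²):
1/γ² = 1/1.320² = 0.57392
v²/c² = 1 - 0.57392 = 0.42608
v/c = √(0.42608) = 0.6527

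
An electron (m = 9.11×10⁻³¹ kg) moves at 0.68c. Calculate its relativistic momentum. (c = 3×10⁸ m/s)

γ = 1/√(1 - 0.68²) = 1.364
v = 0.68 × 3×10⁸ = 2.040×10⁸ m/s
p = γmv = 1.364 × 9.11×10⁻³¹ × 2.040×10⁸ = 2.535×10⁻²² kg·m/s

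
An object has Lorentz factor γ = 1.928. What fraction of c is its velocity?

From γ = 1/√(1 - v²/c²):
1/γ² = 1/1.928² = 0.2690
v²/c² = 1 - 0.2690 = 0.7310
v/c = √(0.7310) = 0.8550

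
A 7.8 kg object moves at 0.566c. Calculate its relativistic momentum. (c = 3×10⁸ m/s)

γ = 1/√(1 - 0.566²) = 1.213
v = 0.566 × 3×10⁸ = 1.698×10⁸ m/s
p = γmv = 1.213 × 7.8 × 1.698×10⁸ = 1.607×10⁹ kg·m/s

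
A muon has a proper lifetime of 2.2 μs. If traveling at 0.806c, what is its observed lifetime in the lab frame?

Proper lifetime τ₀ = 2.2 μs
γ = 1/√(1 - 0.806²) = 1.6894
τ = γτ₀ = 1.6894 × 2.2 μs = 3.717 μs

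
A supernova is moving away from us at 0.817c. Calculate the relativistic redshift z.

β = 0.817
(1+β)/(1-β) = 1.817/0.183 = 9.929
√(9.929) = 3.151
z = 3.151 - 1 = 2.151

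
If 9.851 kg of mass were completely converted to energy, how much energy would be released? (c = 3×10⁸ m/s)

Using E = mc²:
c² = (3×10⁸)² = 9×10¹⁶ m²/s²
E = 9.851 × 9×10¹⁶ = 8.866×10¹⁷ J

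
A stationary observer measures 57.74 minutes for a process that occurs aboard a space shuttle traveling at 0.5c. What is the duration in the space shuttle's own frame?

Dilated time Δt = 57.74 minutes
γ = 1/√(1 - 0.5²) = 1.1547
Δt₀ = Δt/γ = 57.74/1.1547 = 50.00 minutes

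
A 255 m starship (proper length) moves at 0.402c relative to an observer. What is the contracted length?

Proper length L₀ = 255 m
γ = 1/√(1 - 0.402²) = 1.092
L = L₀/γ = 255/1.092 = 233.5 m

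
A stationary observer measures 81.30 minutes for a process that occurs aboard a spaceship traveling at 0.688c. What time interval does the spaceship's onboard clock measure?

Dilated time Δt = 81.30 minutes
γ = 1/√(1 - 0.688²) = 1.378
Δt₀ = Δt/γ = 81.30/1.378 = 59.00 minutes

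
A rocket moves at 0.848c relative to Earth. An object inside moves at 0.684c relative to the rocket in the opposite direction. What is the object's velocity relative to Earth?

Object's velocity in rocket frame is u' = -0.684c
u = (u' + v)/(1 + u'v/c²) = (v - 0.684)/(1 - 0.684·v/c²)
Numerator: 0.848 - 0.684 = 0.164
Denominator: 1 - 0.580032 = 0.419968
u = 0.164/0.419968 = 0.3905c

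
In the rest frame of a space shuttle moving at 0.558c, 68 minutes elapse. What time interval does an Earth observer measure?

Proper time Δt₀ = 68 minutes
γ = 1/√(1 - 0.558²) = 1.205
Δt = γΔt₀ = 1.205 × 68 = 81.94 minutes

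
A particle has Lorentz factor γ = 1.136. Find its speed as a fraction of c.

From γ = 1/√(1 - v²/c²):
1/γ² = 1/1.136² = 0.774896
v²/c² = 1 - 0.774896 = 0.225104
v/c = √(0.225104) = 0.4745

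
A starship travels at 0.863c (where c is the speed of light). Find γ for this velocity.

v/c = 0.863, so (v/c)² = 0.744769
1 - (v/c)² = 0.255231
γ = 1/√(0.255231) = 1.979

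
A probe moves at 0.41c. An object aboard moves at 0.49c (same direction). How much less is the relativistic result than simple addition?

Classical: u' + v = 0.49 + 0.41 = 0.9c
Relativistic: u = (0.49 + 0.41)/(1 + 0.2009) = 0.9/1.2009 = 0.7494c
Difference: 0.9 - 0.7494 = 0.1506c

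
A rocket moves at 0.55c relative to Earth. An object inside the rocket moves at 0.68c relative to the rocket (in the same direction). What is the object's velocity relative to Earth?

u = (u' + v)/(1 + u'v/c²)
Numerator: 0.68 + 0.55 = 1.23
Denominator: 1 + 0.374 = 1.374
u = 1.23/1.374 = 0.8952c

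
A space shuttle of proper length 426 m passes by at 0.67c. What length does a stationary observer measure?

Proper length L₀ = 426 m
γ = 1/√(1 - 0.67²) = 1.3471
L = L₀/γ = 426/1.3471 = 316.2 m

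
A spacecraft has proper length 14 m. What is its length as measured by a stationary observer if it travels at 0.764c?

Proper length L₀ = 14 m
γ = 1/√(1 - 0.764²) = 1.5499
L = L₀/γ = 14/1.5499 = 9.033 m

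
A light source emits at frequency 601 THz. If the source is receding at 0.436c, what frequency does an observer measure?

β = v/c = 0.436
(1-β)/(1+β) = 0.564/1.436 = 0.3928
Doppler factor = √(0.3928) = 0.6267
f_obs = 601 × 0.6267 = 376.6 THz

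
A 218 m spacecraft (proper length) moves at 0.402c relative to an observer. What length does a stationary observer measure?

Proper length L₀ = 218 m
γ = 1/√(1 - 0.402²) = 1.092
L = L₀/γ = 218/1.092 = 199.6 m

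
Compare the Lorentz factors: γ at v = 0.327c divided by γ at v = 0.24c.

γ₁ = 1/√(1 - 0.327²) = 1.058
γ₂ = 1/√(1 - 0.24²) = 1.030
γ₁/γ₂ = 1.058/1.030 = 1.027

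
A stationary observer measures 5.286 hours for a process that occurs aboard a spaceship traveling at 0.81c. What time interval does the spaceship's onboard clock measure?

Dilated time Δt = 5.286 hours
γ = 1/√(1 - 0.81²) = 1.705
Δt₀ = Δt/γ = 5.286/1.705 = 3.100 hours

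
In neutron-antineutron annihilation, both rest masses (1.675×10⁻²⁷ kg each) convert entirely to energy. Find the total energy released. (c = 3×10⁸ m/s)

Both particles have the same rest mass, so total mass = 2m
E = 2m·c² = 2 × 1.675×10⁻²⁷ × (3×10⁸)²
= 2 × 1.675×10⁻²⁷ × 9×10¹⁶
= 3.015×10⁻¹⁰ J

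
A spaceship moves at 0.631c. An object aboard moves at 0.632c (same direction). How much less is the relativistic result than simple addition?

Classical: u' + v = 0.632 + 0.631 = 1.263c
Relativistic: u = (0.632 + 0.631)/(1 + 0.398792) = 1.263/1.398792 = 0.9029c
Difference: 1.263 - 0.9029 = 0.3601c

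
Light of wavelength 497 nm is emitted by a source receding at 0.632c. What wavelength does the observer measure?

β = 0.632
Wavelength Doppler factor = √(1.632/0.368) = √(4.435) = 2.106
λ_obs = 497 × 2.106 = 1047 nm (redshift)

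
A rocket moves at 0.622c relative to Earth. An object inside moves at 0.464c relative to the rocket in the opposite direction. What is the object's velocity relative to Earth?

Object's velocity in rocket frame is u' = -0.464c
u = (u' + v)/(1 + u'v/c²) = (v - 0.464)/(1 - 0.464·v/c²)
Numerator: 0.622 - 0.464 = 0.158
Denominator: 1 - 0.288608 = 0.711392
u = 0.158/0.711392 = 0.2221c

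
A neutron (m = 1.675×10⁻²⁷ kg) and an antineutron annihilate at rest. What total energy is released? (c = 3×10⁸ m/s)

Both particles have the same rest mass, so total mass = 2m
E = 2m·c² = 2 × 1.675×10⁻²⁷ × (3×10⁸)²
= 2 × 1.675×10⁻²⁷ × 9×10¹⁶
= 3.015×10⁻¹⁰ J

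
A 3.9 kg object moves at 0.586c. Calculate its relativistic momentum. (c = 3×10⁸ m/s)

γ = 1/√(1 - 0.586²) = 1.234
v = 0.586 × 3×10⁸ = 1.758×10⁸ m/s
p = γmv = 1.234 × 3.9 × 1.758×10⁸ = 8.461×10⁸ kg·m/s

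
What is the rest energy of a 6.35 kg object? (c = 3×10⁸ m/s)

c² = (3×10⁸)² = 9.000×10¹⁶ m²/s²
E₀ = mc² = 6.35 × 9.000×10¹⁶ = 5.715×10¹⁷ J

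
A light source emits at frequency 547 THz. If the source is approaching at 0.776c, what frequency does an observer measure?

β = v/c = 0.776
(1+β)/(1-β) = 1.776/0.224 = 7.929
Doppler factor = √(7.929) = 2.816
f_obs = 547 × 2.816 = 1540 THz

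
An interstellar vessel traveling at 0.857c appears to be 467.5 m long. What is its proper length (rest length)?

Contracted length L = 467.5 m
γ = 1/√(1 - 0.857²) = 1.9406
L₀ = γL = 1.9406 × 467.5 = 907.2 m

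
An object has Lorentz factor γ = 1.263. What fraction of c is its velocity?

From γ = 1/√(1 - v²/c²):
1/γ² = 1/1.263² = 0.6269
v²/c² = 1 - 0.6269 = 0.3731
v/c = √(0.3731) = 0.6108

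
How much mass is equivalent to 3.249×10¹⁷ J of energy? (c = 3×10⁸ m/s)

From E = mc², we get m = E/c²
c² = (3×10⁸)² = 9×10¹⁶ m²/s²
m = 3.249×10¹⁷ / 9×10¹⁶ = 3.610 kg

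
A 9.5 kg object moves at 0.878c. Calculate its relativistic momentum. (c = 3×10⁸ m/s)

γ = 1/√(1 - 0.878²) = 2.0892
v = 0.878 × 3×10⁸ = 2.634×10⁸ m/s
p = γmv = 2.0892 × 9.5 × 2.634×10⁸ = 5.228×10⁹ kg·m/s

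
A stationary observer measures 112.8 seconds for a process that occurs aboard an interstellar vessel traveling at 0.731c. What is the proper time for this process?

Dilated time Δt = 112.8 seconds
γ = 1/√(1 - 0.731²) = 1.4655
Δt₀ = Δt/γ = 112.8/1.4655 = 76.97 seconds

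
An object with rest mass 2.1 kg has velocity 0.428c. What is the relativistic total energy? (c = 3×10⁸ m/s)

γ = 1/√(1 - 0.428²) = 1.1065
mc² = 2.1 × (3×10⁸)² = 1.890×10¹⁷ J
E = γmc² = 1.1065 × 1.890×10¹⁷ = 2.091×10¹⁷ J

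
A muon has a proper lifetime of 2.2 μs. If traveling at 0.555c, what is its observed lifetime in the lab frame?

Proper lifetime τ₀ = 2.2 μs
γ = 1/√(1 - 0.555²) = 1.2021
τ = γτ₀ = 1.2021 × 2.2 μs = 2.645 μs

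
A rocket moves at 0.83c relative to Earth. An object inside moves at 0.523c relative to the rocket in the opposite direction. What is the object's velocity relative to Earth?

Object's velocity in rocket frame is u' = -0.523c
u = (u' + v)/(1 + u'v/c²) = (v - 0.523)/(1 - 0.523·v/c²)
Numerator: 0.83 - 0.523 = 0.307
Denominator: 1 - 0.43409 = 0.56591
u = 0.307/0.56591 = 0.5425c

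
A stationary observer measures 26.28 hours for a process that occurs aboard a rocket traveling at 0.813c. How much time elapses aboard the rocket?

Dilated time Δt = 26.28 hours
γ = 1/√(1 - 0.813²) = 1.7174
Δt₀ = Δt/γ = 26.28/1.7174 = 15.30 hours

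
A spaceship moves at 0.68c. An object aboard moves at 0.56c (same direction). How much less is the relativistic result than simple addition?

Classical: u' + v = 0.56 + 0.68 = 1.24c
Relativistic: u = (0.56 + 0.68)/(1 + 0.3808) = 1.24/1.3808 = 0.8980c
Difference: 1.24 - 0.8980 = 0.3420c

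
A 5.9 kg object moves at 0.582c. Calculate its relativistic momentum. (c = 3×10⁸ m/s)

γ = 1/√(1 - 0.582²) = 1.230
v = 0.582 × 3×10⁸ = 1.746×10⁸ m/s
p = γmv = 1.230 × 5.9 × 1.746×10⁸ = 1.267×10⁹ kg·m/s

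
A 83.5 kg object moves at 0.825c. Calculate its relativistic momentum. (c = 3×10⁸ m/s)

γ = 1/√(1 - 0.825²) = 1.7695
v = 0.825 × 3×10⁸ = 2.475×10⁸ m/s
p = γmv = 1.7695 × 83.5 × 2.475×10⁸ = 3.657×10¹⁰ kg·m/s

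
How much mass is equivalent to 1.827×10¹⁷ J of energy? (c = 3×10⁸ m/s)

From E = mc², we get m = E/c²
c² = (3×10⁸)² = 9×10¹⁶ m²/s²
m = 1.827×10¹⁷ / 9×10¹⁶ = 2.030 kg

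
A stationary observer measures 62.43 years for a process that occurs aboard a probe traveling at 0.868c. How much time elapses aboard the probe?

Dilated time Δt = 62.43 years
γ = 1/√(1 - 0.868²) = 2.014
Δt₀ = Δt/γ = 62.43/2.014 = 31.00 years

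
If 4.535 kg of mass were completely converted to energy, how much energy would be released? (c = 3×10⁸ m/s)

Using E = mc²:
c² = (3×10⁸)² = 9×10¹⁶ m²/s²
E = 4.535 × 9×10¹⁶ = 4.082×10¹⁷ J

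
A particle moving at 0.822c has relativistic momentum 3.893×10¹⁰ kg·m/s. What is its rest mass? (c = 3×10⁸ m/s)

γ = 1/√(1 - 0.822²) = 1.756
v = 0.822 × 3×10⁸ = 2.466×10⁸ m/s
m = p/(γv) = 3.893×10¹⁰/(1.756 × 2.466×10⁸) = 89.90 kg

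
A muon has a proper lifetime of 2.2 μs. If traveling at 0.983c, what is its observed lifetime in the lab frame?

Proper lifetime τ₀ = 2.2 μs
γ = 1/√(1 - 0.983²) = 5.446
τ = γτ₀ = 5.446 × 2.2 μs = 11.98 μs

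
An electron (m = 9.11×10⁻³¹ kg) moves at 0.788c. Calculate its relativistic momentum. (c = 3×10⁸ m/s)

γ = 1/√(1 - 0.788²) = 1.6242
v = 0.788 × 3×10⁸ = 2.364×10⁸ m/s
p = γmv = 1.6242 × 9.11×10⁻³¹ × 2.364×10⁸ = 3.498×10⁻²² kg·m/s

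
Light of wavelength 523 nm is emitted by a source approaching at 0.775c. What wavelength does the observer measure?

β = 0.775
Wavelength Doppler factor = √(0.225/1.775) = √(0.12676) = 0.3560
λ_obs = 523 × 0.3560 = 186.2 nm (blueshift)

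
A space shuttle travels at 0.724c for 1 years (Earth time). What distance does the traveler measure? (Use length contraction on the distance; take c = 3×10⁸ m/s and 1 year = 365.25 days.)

Earth distance: d = v × t = 0.724c × 1 yr = 6.8543×10¹⁵ m
γ = 1.4497
d' = d/γ = 6.8543×10¹⁵/1.4497 = 4.728×10¹⁵ m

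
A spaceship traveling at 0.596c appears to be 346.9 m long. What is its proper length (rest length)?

Contracted length L = 346.9 m
γ = 1/√(1 - 0.596²) = 1.2454
L₀ = γL = 1.2454 × 346.9 = 432.0 m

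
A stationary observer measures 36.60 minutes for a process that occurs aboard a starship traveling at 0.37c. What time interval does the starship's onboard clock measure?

Dilated time Δt = 36.60 minutes
γ = 1/√(1 - 0.37²) = 1.0764
Δt₀ = Δt/γ = 36.60/1.0764 = 34.00 minutes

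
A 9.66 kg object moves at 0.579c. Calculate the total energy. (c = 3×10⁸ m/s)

γ = 1/√(1 - 0.579²) = 1.2265
mc² = 9.66 × (3×10⁸)² = 8.694×10¹⁷ J
E = γmc² = 1.2265 × 8.694×10¹⁷ = 1.066×10¹⁸ J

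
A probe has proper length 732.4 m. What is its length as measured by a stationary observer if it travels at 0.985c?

Proper length L₀ = 732.4 m
γ = 1/√(1 - 0.985²) = 5.795
L = L₀/γ = 732.4/5.795 = 126.4 m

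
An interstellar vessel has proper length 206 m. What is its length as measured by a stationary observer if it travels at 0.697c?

Proper length L₀ = 206 m
γ = 1/√(1 - 0.697²) = 1.395
L = L₀/γ = 206/1.395 = 147.7 m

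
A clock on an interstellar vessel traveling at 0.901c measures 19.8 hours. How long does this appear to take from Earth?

Proper time Δt₀ = 19.8 hours
γ = 1/√(1 - 0.901²) = 2.305
Δt = γΔt₀ = 2.305 × 19.8 = 45.64 hours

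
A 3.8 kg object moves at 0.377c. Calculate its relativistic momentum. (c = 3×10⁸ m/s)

γ = 1/√(1 - 0.377²) = 1.0797
v = 0.377 × 3×10⁸ = 1.131×10⁸ m/s
p = γmv = 1.0797 × 3.8 × 1.131×10⁸ = 4.640×10⁸ kg·m/s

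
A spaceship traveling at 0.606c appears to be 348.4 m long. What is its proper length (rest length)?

Contracted length L = 348.4 m
γ = 1/√(1 - 0.606²) = 1.2571
L₀ = γL = 1.2571 × 348.4 = 438.0 m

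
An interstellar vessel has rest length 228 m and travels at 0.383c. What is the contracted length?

Proper length L₀ = 228 m
γ = 1/√(1 - 0.383²) = 1.0825
L = L₀/γ = 228/1.0825 = 210.6 m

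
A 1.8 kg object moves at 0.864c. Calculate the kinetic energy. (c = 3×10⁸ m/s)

γ = 1/√(1 - 0.864²) = 1.98613
γ - 1 = 0.98613
KE = (γ-1)mc² = 0.98613 × 1.8 × (3×10⁸)² = 1.598×10¹⁷ J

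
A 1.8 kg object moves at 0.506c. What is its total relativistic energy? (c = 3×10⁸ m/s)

γ = 1/√(1 - 0.506²) = 1.159
mc² = 1.8 × (3×10⁸)² = 1.620×10¹⁷ J
E = γmc² = 1.159 × 1.620×10¹⁷ = 1.878×10¹⁷ J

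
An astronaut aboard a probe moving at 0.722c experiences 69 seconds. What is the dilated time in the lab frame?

Proper time Δt₀ = 69 seconds
γ = 1/√(1 - 0.722²) = 1.4453
Δt = γΔt₀ = 1.4453 × 69 = 99.73 seconds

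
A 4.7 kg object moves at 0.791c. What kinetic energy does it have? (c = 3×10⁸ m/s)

γ = 1/√(1 - 0.791²) = 1.6345
γ - 1 = 0.6345
KE = (γ-1)mc² = 0.6345 × 4.7 × (3×10⁸)² = 2.684×10¹⁷ J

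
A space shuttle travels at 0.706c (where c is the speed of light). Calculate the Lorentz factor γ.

v/c = 0.706, so (v/c)² = 0.498436
1 - (v/c)² = 0.501564
γ = 1/√(0.501564) = 1.412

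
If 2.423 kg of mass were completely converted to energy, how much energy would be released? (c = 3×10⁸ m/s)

Using E = mc²:
c² = (3×10⁸)² = 9×10¹⁶ m²/s²
E = 2.423 × 9×10¹⁶ = 2.181×10¹⁷ J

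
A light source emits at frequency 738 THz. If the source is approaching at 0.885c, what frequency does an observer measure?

β = v/c = 0.885
(1+β)/(1-β) = 1.885/0.115 = 16.391
Doppler factor = √(16.391) = 4.049
f_obs = 738 × 4.049 = 2988 THz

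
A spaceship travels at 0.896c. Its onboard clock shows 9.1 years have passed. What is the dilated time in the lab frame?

Proper time Δt₀ = 9.1 years
γ = 1/√(1 - 0.896²) = 2.252
Δt = γΔt₀ = 2.252 × 9.1 = 20.49 years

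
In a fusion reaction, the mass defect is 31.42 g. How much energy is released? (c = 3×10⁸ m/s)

Convert mass defect: Δm = 31.42 g = 0.03142 kg
E = Δm·c² = 0.03142 × (3×10⁸)²
= 0.03142 × 9×10¹⁶ = 2.828×10¹⁵ J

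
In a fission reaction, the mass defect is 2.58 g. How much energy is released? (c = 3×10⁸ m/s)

Convert mass defect: Δm = 2.58 g = 0.00258 kg
E = Δm·c² = 0.00258 × (3×10⁸)²
= 0.00258 × 9×10¹⁶ = 2.322×10¹⁴ J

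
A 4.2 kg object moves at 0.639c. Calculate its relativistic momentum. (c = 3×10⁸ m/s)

γ = 1/√(1 - 0.639²) = 1.300
v = 0.639 × 3×10⁸ = 1.917×10⁸ m/s
p = γmv = 1.300 × 4.2 × 1.917×10⁸ = 1.047×10⁹ kg·m/s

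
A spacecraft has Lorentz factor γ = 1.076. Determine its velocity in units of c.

From γ = 1/√(1 - v²/c²):
1/γ² = 1/1.076² = 0.8637
v²/c² = 1 - 0.8637 = 0.1363
v/c = √(0.1363) = 0.3692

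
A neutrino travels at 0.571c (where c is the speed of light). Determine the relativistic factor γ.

v/c = 0.571, so (v/c)² = 0.326041
1 - (v/c)² = 0.673959
γ = 1/√(0.673959) = 1.218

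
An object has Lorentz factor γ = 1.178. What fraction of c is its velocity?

From γ = 1/√(1 - v²/c²):
1/γ² = 1/1.178² = 0.7206
v²/c² = 1 - 0.7206 = 0.2794
v/c = √(0.2794) = 0.5286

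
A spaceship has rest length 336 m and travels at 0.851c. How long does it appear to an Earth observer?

Proper length L₀ = 336 m
γ = 1/√(1 - 0.851²) = 1.904
L = L₀/γ = 336/1.904 = 176.5 m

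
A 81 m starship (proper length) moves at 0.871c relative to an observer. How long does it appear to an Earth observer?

Proper length L₀ = 81 m
γ = 1/√(1 - 0.871²) = 2.0355
L = L₀/γ = 81/2.0355 = 39.79 m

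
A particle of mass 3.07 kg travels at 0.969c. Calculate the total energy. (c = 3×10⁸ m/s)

γ = 1/√(1 - 0.969²) = 4.048
mc² = 3.07 × (3×10⁸)² = 2.763×10¹⁷ J
E = γmc² = 4.048 × 2.763×10¹⁷ = 1.118×10¹⁸ J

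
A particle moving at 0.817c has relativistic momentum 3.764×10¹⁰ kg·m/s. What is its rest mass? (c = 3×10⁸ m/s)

γ = 1/√(1 - 0.817²) = 1.7342
v = 0.817 × 3×10⁸ = 2.451×10⁸ m/s
m = p/(γv) = 3.764×10¹⁰/(1.7342 × 2.451×10⁸) = 88.55 kg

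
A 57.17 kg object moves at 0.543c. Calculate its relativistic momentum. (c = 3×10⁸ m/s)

γ = 1/√(1 - 0.543²) = 1.191
v = 0.543 × 3×10⁸ = 1.629×10⁸ m/s
p = γmv = 1.191 × 57.17 × 1.629×10⁸ = 1.109×10¹⁰ kg·m/s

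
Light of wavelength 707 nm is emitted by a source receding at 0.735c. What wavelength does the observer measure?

β = 0.735
Wavelength Doppler factor = √(1.735/0.265) = √(6.547) = 2.559
λ_obs = 707 × 2.559 = 1809 nm (redshift)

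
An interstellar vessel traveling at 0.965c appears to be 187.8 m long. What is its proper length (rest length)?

Contracted length L = 187.8 m
γ = 1/√(1 - 0.965²) = 3.813
L₀ = γL = 3.813 × 187.8 = 716.1 m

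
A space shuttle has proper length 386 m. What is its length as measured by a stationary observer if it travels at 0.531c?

Proper length L₀ = 386 m
γ = 1/√(1 - 0.531²) = 1.180
L = L₀/γ = 386/1.180 = 327.1 m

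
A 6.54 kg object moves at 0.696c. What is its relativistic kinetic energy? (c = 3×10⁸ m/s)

γ = 1/√(1 - 0.696²) = 1.3927
γ - 1 = 0.3927
KE = (γ-1)mc² = 0.3927 × 6.54 × (3×10⁸)² = 2.311×10¹⁷ J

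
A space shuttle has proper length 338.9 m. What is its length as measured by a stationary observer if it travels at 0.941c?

Proper length L₀ = 338.9 m
γ = 1/√(1 - 0.941²) = 2.955
L = L₀/γ = 338.9/2.955 = 114.7 m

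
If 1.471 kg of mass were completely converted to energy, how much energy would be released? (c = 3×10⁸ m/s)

Using E = mc²:
c² = (3×10⁸)² = 9×10¹⁶ m²/s²
E = 1.471 × 9×10¹⁶ = 1.324×10¹⁷ J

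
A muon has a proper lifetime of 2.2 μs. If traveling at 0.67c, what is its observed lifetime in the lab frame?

Proper lifetime τ₀ = 2.2 μs
γ = 1/√(1 - 0.67²) = 1.3471
τ = γτ₀ = 1.3471 × 2.2 μs = 2.964 μs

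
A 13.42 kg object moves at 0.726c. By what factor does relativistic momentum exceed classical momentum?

p_rel = γmv, p_class = mv
Ratio = γ = 1/√(1 - 0.726²) = 1.454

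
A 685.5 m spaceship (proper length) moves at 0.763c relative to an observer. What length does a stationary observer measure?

Proper length L₀ = 685.5 m
γ = 1/√(1 - 0.763²) = 1.547
L = L₀/γ = 685.5/1.547 = 443.1 m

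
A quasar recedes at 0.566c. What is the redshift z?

β = 0.566
(1+β)/(1-β) = 1.566/0.434 = 3.6083
√(3.6083) = 1.8996
z = 1.8996 - 1 = 0.8996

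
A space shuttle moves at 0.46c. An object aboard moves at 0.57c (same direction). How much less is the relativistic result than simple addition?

Classical: u' + v = 0.57 + 0.46 = 1.03c
Relativistic: u = (0.57 + 0.46)/(1 + 0.2622) = 1.03/1.2622 = 0.8160c
Difference: 1.03 - 0.8160 = 0.2140c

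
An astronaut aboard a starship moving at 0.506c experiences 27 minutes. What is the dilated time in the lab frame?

Proper time Δt₀ = 27 minutes
γ = 1/√(1 - 0.506²) = 1.1594
Δt = γΔt₀ = 1.1594 × 27 = 31.30 minutes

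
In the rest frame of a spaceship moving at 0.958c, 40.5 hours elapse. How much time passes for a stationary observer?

Proper time Δt₀ = 40.5 hours
γ = 1/√(1 - 0.958²) = 3.487
Δt = γΔt₀ = 3.487 × 40.5 = 141.2 hours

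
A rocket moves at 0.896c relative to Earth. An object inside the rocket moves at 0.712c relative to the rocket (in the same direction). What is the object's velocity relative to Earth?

u = (u' + v)/(1 + u'v/c²)
Numerator: 0.712 + 0.896 = 1.608
Denominator: 1 + 0.637952 = 1.637952
u = 1.608/1.637952 = 0.9817c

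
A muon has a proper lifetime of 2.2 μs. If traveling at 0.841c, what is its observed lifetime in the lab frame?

Proper lifetime τ₀ = 2.2 μs
γ = 1/√(1 - 0.841²) = 1.848
τ = γτ₀ = 1.848 × 2.2 μs = 4.066 μs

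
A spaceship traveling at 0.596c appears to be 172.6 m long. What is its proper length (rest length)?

Contracted length L = 172.6 m
γ = 1/√(1 - 0.596²) = 1.245
L₀ = γL = 1.245 × 172.6 = 214.9 m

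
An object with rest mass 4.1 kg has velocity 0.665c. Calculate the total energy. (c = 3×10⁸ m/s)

γ = 1/√(1 - 0.665²) = 1.339
mc² = 4.1 × (3×10⁸)² = 3.690×10¹⁷ J
E = γmc² = 1.339 × 3.690×10¹⁷ = 4.941×10¹⁷ J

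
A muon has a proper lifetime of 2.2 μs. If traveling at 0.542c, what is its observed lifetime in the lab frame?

Proper lifetime τ₀ = 2.2 μs
γ = 1/√(1 - 0.542²) = 1.190
τ = γτ₀ = 1.190 × 2.2 μs = 2.618 μs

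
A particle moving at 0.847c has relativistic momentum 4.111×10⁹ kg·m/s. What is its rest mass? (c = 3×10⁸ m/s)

γ = 1/√(1 - 0.847²) = 1.88114
v = 0.847 × 3×10⁸ = 2.541×10⁸ m/s
m = p/(γv) = 4.111×10⁹/(1.88114 × 2.541×10⁸) = 8.600 kg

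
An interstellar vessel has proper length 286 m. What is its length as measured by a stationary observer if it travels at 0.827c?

Proper length L₀ = 286 m
γ = 1/√(1 - 0.827²) = 1.779
L = L₀/γ = 286/1.779 = 160.8 m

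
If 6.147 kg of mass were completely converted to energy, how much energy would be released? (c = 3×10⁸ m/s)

Using E = mc²:
c² = (3×10⁸)² = 9×10¹⁶ m²/s²
E = 6.147 × 9×10¹⁶ = 5.532×10¹⁷ J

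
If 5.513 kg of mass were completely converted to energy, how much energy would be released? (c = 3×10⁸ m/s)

Using E = mc²:
c² = (3×10⁸)² = 9×10¹⁶ m²/s²
E = 5.513 × 9×10¹⁶ = 4.962×10¹⁷ J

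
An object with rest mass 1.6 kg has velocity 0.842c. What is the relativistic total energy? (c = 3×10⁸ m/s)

γ = 1/√(1 - 0.842²) = 1.8536
mc² = 1.6 × (3×10⁸)² = 1.440×10¹⁷ J
E = γmc² = 1.8536 × 1.440×10¹⁷ = 2.669×10¹⁷ J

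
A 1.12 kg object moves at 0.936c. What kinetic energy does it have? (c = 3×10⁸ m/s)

γ = 1/√(1 - 0.936²) = 2.841
γ - 1 = 1.841
KE = (γ-1)mc² = 1.841 × 1.12 × (3×10⁸)² = 1.856×10¹⁷ J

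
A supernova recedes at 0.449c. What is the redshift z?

β = 0.449
(1+β)/(1-β) = 1.449/0.551 = 2.630
√(2.630) = 1.6217
z = 1.6217 - 1 = 0.6217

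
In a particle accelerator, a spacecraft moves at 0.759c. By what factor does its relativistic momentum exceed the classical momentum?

p_rel = γmv, p_class = mv
Ratio = γ = 1/√(1 - 0.759²)
= 1/√(0.423919) = 1.536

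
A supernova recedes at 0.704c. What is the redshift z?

β = 0.704
(1+β)/(1-β) = 1.704/0.296 = 5.757
√(5.757) = 2.399
z = 2.399 - 1 = 1.399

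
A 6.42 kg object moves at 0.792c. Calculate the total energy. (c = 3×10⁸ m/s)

γ = 1/√(1 - 0.792²) = 1.638
mc² = 6.42 × (3×10⁸)² = 5.778×10¹⁷ J
E = γmc² = 1.638 × 5.778×10¹⁷ = 9.464×10¹⁷ J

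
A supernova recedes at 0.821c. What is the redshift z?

β = 0.821
(1+β)/(1-β) = 1.821/0.179 = 10.173
√(10.173) = 3.190
z = 3.190 - 1 = 2.190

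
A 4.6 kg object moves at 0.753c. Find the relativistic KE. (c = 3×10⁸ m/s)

γ = 1/√(1 - 0.753²) = 1.5197
γ - 1 = 0.5197
KE = (γ-1)mc² = 0.5197 × 4.6 × (3×10⁸)² = 2.152×10¹⁷ J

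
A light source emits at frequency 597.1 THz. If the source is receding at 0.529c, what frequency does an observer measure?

β = v/c = 0.529
(1-β)/(1+β) = 0.471/1.529 = 0.3080
Doppler factor = √(0.3080) = 0.5550
f_obs = 597.1 × 0.5550 = 331.4 THz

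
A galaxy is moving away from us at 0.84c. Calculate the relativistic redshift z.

β = 0.84
(1+β)/(1-β) = 1.84/0.16 = 11.50
√(11.50) = 3.391
z = 3.391 - 1 = 2.391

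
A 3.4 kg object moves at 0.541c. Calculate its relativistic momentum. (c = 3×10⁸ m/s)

γ = 1/√(1 - 0.541²) = 1.189
v = 0.541 × 3×10⁸ = 1.623×10⁸ m/s
p = γmv = 1.189 × 3.4 × 1.623×10⁸ = 6.561×10⁸ kg·m/s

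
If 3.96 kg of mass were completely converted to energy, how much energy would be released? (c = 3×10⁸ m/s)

Using E = mc²:
c² = (3×10⁸)² = 9×10¹⁶ m²/s²
E = 3.96 × 9×10¹⁶ = 3.564×10¹⁷ J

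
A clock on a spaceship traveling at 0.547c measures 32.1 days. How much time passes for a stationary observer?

Proper time Δt₀ = 32.1 days
γ = 1/√(1 - 0.547²) = 1.1946
Δt = γΔt₀ = 1.1946 × 32.1 = 38.35 days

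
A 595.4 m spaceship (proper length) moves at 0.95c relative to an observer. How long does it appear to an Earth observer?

Proper length L₀ = 595.4 m
γ = 1/√(1 - 0.95²) = 3.203
L = L₀/γ = 595.4/3.203 = 185.9 m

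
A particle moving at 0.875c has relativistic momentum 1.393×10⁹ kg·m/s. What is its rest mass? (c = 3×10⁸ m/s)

γ = 1/√(1 - 0.875²) = 2.066
v = 0.875 × 3×10⁸ = 2.625×10⁸ m/s
m = p/(γv) = 1.393×10⁹/(2.066 × 2.625×10⁸) = 2.569 kg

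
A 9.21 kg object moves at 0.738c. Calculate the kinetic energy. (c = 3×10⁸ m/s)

γ = 1/√(1 - 0.738²) = 1.48192
γ - 1 = 0.48192
KE = (γ-1)mc² = 0.48192 × 9.21 × (3×10⁸)² = 3.995×10¹⁷ J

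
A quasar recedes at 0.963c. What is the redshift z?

β = 0.963
(1+β)/(1-β) = 1.963/0.037 = 53.05
√(53.05) = 7.284
z = 7.284 - 1 = 6.284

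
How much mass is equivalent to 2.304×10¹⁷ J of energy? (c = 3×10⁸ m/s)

From E = mc², we get m = E/c²
c² = (3×10⁸)² = 9×10¹⁶ m²/s²
m = 2.304×10¹⁷ / 9×10¹⁶ = 2.560 kg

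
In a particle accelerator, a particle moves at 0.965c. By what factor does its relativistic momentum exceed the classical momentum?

p_rel = γmv, p_class = mv
Ratio = γ = 1/√(1 - 0.965²)
= 1/√(0.068775) = 3.813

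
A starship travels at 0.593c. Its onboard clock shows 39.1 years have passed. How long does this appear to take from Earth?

Proper time Δt₀ = 39.1 years
γ = 1/√(1 - 0.593²) = 1.242
Δt = γΔt₀ = 1.242 × 39.1 = 48.56 years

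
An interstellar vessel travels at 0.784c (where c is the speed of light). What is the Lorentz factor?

v/c = 0.784, so (v/c)² = 0.614656
1 - (v/c)² = 0.385344
γ = 1/√(0.385344) = 1.611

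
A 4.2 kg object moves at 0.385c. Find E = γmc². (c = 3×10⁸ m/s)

γ = 1/√(1 - 0.385²) = 1.0835
mc² = 4.2 × (3×10⁸)² = 3.780×10¹⁷ J
E = γmc² = 1.0835 × 3.780×10¹⁷ = 4.096×10¹⁷ J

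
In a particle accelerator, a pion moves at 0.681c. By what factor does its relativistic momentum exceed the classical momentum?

p_rel = γmv, p_class = mv
Ratio = γ = 1/√(1 - 0.681²)
= 1/√(0.536239) = 1.366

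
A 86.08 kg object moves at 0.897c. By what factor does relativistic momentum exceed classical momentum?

p_rel = γmv, p_class = mv
Ratio = γ = 1/√(1 - 0.897²) = 2.262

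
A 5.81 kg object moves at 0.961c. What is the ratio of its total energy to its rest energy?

E = γmc², E₀ = mc²
E/E₀ = γ = 1/√(1 - 0.961²) = 3.616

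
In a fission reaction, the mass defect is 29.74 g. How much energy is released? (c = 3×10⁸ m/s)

Convert mass defect: Δm = 29.74 g = 0.02974 kg
E = Δm·c² = 0.02974 × (3×10⁸)²
= 0.02974 × 9×10¹⁶ = 2.677×10¹⁵ J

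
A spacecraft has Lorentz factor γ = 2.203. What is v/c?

From γ = 1/√(1 - v²/c²):
1/γ² = 1/2.203² = 0.20605
v²/c² = 1 - 0.20605 = 0.79395
v/c = √(0.79395) = 0.8910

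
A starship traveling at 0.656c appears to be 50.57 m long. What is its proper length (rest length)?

Contracted length L = 50.57 m
γ = 1/√(1 - 0.656²) = 1.3249
L₀ = γL = 1.3249 × 50.57 = 67.00 m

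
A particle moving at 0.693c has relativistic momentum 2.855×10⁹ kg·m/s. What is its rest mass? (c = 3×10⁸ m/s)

γ = 1/√(1 - 0.693²) = 1.3871
v = 0.693 × 3×10⁸ = 2.079×10⁸ m/s
m = p/(γv) = 2.855×10⁹/(1.3871 × 2.079×10⁸) = 9.900 kg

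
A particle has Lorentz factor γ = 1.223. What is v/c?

From γ = 1/√(1 - v²/c²):
1/γ² = 1/1.223² = 0.6686
v²/c² = 1 - 0.6686 = 0.3314
v/c = √(0.3314) = 0.5757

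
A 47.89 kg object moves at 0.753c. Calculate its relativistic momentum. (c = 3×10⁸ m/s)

γ = 1/√(1 - 0.753²) = 1.520
v = 0.753 × 3×10⁸ = 2.259×10⁸ m/s
p = γmv = 1.520 × 47.89 × 2.259×10⁸ = 1.644×10¹⁰ kg·m/s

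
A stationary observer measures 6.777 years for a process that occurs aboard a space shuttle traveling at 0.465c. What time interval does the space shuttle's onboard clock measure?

Dilated time Δt = 6.777 years
γ = 1/√(1 - 0.465²) = 1.1295
Δt₀ = Δt/γ = 6.777/1.1295 = 6.000 years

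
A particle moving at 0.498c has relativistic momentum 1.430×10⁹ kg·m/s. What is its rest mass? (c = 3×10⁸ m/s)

γ = 1/√(1 - 0.498²) = 1.1532
v = 0.498 × 3×10⁸ = 1.494×10⁸ m/s
m = p/(γv) = 1.430×10⁹/(1.1532 × 1.494×10⁸) = 8.300 kg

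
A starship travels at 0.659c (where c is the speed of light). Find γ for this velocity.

v/c = 0.659, so (v/c)² = 0.434281
1 - (v/c)² = 0.565719
γ = 1/√(0.565719) = 1.330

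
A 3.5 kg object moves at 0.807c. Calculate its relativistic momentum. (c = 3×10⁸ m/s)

γ = 1/√(1 - 0.807²) = 1.693
v = 0.807 × 3×10⁸ = 2.421×10⁸ m/s
p = γmv = 1.693 × 3.5 × 2.421×10⁸ = 1.435×10⁹ kg·m/s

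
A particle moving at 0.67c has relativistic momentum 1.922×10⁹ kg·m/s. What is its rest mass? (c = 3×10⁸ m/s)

γ = 1/√(1 - 0.67²) = 1.347
v = 0.67 × 3×10⁸ = 2.010×10⁸ m/s
m = p/(γv) = 1.922×10⁹/(1.347 × 2.010×10⁸) = 7.099 kg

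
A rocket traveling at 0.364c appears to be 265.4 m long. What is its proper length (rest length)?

Contracted length L = 265.4 m
γ = 1/√(1 - 0.364²) = 1.07365
L₀ = γL = 1.07365 × 265.4 = 284.9 m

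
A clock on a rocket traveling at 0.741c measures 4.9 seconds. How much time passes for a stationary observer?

Proper time Δt₀ = 4.9 seconds
γ = 1/√(1 - 0.741²) = 1.4892
Δt = γΔt₀ = 1.4892 × 4.9 = 7.297 seconds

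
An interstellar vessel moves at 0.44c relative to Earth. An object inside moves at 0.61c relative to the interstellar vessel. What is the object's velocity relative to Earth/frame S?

u = (u' + v)/(1 + u'v/c²)
Numerator: 0.61 + 0.44 = 1.05
Denominator: 1 + 0.2684 = 1.2684
u = 1.05/1.2684 = 0.8278c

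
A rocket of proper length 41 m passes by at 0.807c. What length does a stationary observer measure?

Proper length L₀ = 41 m
γ = 1/√(1 - 0.807²) = 1.6933
L = L₀/γ = 41/1.6933 = 24.21 m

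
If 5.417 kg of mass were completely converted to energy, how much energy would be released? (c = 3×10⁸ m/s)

Using E = mc²:
c² = (3×10⁸)² = 9×10¹⁶ m²/s²
E = 5.417 × 9×10¹⁶ = 4.875×10¹⁷ J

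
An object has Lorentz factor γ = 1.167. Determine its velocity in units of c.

From γ = 1/√(1 - v²/c²):
1/γ² = 1/1.167² = 0.7343
v²/c² = 1 - 0.7343 = 0.2657
v/c = √(0.2657) = 0.5155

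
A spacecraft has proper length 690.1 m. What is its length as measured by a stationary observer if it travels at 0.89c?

Proper length L₀ = 690.1 m
γ = 1/√(1 - 0.89²) = 2.193
L = L₀/γ = 690.1/2.193 = 314.7 m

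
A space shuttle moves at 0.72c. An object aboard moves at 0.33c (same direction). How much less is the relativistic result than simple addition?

Classical: u' + v = 0.33 + 0.72 = 1.05c
Relativistic: u = (0.33 + 0.72)/(1 + 0.2376) = 1.05/1.2376 = 0.8484c
Difference: 1.05 - 0.8484 = 0.2016c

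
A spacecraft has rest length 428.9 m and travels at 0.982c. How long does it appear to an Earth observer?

Proper length L₀ = 428.9 m
γ = 1/√(1 - 0.982²) = 5.2943
L = L₀/γ = 428.9/5.2943 = 81.01 m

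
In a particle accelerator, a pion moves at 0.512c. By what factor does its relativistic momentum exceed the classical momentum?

p_rel = γmv, p_class = mv
Ratio = γ = 1/√(1 - 0.512²)
= 1/√(0.737856) = 1.164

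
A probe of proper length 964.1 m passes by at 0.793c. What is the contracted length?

Proper length L₀ = 964.1 m
γ = 1/√(1 - 0.793²) = 1.6414
L = L₀/γ = 964.1/1.6414 = 587.4 m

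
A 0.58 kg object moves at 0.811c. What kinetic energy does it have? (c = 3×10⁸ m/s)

γ = 1/√(1 - 0.811²) = 1.70927
γ - 1 = 0.70927
KE = (γ-1)mc² = 0.70927 × 0.58 × (3×10⁸)² = 3.702×10¹⁶ J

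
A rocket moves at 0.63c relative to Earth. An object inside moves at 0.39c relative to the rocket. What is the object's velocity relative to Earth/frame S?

u = (u' + v)/(1 + u'v/c²)
Numerator: 0.39 + 0.63 = 1.02
Denominator: 1 + 0.2457 = 1.2457
u = 1.02/1.2457 = 0.8188c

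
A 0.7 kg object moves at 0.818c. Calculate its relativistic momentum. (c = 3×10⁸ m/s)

γ = 1/√(1 - 0.818²) = 1.738
v = 0.818 × 3×10⁸ = 2.454×10⁸ m/s
p = γmv = 1.738 × 0.7 × 2.454×10⁸ = 2.986×10⁸ kg·m/s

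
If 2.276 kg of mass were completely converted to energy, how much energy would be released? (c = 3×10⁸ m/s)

Using E = mc²:
c² = (3×10⁸)² = 9×10¹⁶ m²/s²
E = 2.276 × 9×10¹⁶ = 2.048×10¹⁷ J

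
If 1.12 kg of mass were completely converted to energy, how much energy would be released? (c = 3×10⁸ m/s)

Using E = mc²:
c² = (3×10⁸)² = 9×10¹⁶ m²/s²
E = 1.12 × 9×10¹⁶ = 1.008×10¹⁷ J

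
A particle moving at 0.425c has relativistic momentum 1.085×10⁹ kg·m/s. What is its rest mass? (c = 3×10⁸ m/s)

γ = 1/√(1 - 0.425²) = 1.1047
v = 0.425 × 3×10⁸ = 1.275×10⁸ m/s
m = p/(γv) = 1.085×10⁹/(1.1047 × 1.275×10⁸) = 7.703 kg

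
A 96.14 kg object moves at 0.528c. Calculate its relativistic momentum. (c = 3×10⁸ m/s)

γ = 1/√(1 - 0.528²) = 1.1775
v = 0.528 × 3×10⁸ = 1.584×10⁸ m/s
p = γmv = 1.1775 × 96.14 × 1.584×10⁸ = 1.793×10¹⁰ kg·m/s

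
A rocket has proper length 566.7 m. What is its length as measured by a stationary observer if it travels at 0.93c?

Proper length L₀ = 566.7 m
γ = 1/√(1 - 0.93²) = 2.721
L = L₀/γ = 566.7/2.721 = 208.3 m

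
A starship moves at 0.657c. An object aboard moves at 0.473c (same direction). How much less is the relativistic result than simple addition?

Classical: u' + v = 0.473 + 0.657 = 1.13c
Relativistic: u = (0.473 + 0.657)/(1 + 0.310761) = 1.13/1.310761 = 0.8621c
Difference: 1.13 - 0.8621 = 0.2679c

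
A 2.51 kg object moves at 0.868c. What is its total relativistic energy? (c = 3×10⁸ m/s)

γ = 1/√(1 - 0.868²) = 2.0138
mc² = 2.51 × (3×10⁸)² = 2.259×10¹⁷ J
E = γmc² = 2.0138 × 2.259×10¹⁷ = 4.549×10¹⁷ J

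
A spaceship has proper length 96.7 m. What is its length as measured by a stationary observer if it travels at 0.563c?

Proper length L₀ = 96.7 m
γ = 1/√(1 - 0.563²) = 1.210
L = L₀/γ = 96.7/1.210 = 79.92 m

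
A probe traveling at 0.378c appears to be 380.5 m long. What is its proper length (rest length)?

Contracted length L = 380.5 m
γ = 1/√(1 - 0.378²) = 1.0801
L₀ = γL = 1.0801 × 380.5 = 411.0 m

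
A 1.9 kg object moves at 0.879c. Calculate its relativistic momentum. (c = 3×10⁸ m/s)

γ = 1/√(1 - 0.879²) = 2.097
v = 0.879 × 3×10⁸ = 2.637×10⁸ m/s
p = γmv = 2.097 × 1.9 × 2.637×10⁸ = 1.051×10⁹ kg·m/s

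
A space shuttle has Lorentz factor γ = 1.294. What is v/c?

From γ = 1/√(1 - v²/c²):
1/γ² = 1/1.294² = 0.5972
v²/c² = 1 - 0.5972 = 0.4028
v/c = √(0.4028) = 0.6347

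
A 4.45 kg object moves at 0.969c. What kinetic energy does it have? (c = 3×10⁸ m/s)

γ = 1/√(1 - 0.969²) = 4.048
γ - 1 = 3.048
KE = (γ-1)mc² = 3.048 × 4.45 × (3×10⁸)² = 1.221×10¹⁸ J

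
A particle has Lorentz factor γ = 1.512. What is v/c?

From γ = 1/√(1 - v²/c²):
1/γ² = 1/1.512² = 0.4374
v²/c² = 1 - 0.4374 = 0.5626
v/c = √(0.5626) = 0.7501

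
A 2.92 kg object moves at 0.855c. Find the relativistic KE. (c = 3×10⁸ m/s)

γ = 1/√(1 - 0.855²) = 1.9282
γ - 1 = 0.9282
KE = (γ-1)mc² = 0.9282 × 2.92 × (3×10⁸)² = 2.439×10¹⁷ J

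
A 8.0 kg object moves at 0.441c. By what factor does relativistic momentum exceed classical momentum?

p_rel = γmv, p_class = mv
Ratio = γ = 1/√(1 - 0.441²) = 1.114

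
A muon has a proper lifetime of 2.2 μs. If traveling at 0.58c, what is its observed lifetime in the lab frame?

Proper lifetime τ₀ = 2.2 μs
γ = 1/√(1 - 0.58²) = 1.2276
τ = γτ₀ = 1.2276 × 2.2 μs = 2.701 μs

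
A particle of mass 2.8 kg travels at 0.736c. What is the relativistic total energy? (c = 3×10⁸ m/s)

γ = 1/√(1 - 0.736²) = 1.477
mc² = 2.8 × (3×10⁸)² = 2.520×10¹⁷ J
E = γmc² = 1.477 × 2.520×10¹⁷ = 3.722×10¹⁷ J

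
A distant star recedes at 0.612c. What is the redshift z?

β = 0.612
(1+β)/(1-β) = 1.612/0.388 = 4.155
√(4.155) = 2.038
z = 2.038 - 1 = 1.038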